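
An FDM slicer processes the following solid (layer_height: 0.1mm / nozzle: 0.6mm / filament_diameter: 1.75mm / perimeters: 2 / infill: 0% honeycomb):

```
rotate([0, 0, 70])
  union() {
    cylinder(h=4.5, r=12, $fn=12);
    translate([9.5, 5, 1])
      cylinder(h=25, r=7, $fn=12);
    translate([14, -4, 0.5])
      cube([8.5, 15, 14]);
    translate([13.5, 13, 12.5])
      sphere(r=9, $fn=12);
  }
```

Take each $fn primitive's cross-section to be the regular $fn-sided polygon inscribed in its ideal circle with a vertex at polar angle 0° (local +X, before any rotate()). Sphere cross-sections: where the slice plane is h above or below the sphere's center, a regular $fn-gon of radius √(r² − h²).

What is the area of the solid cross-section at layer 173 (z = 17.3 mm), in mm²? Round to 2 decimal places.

At z = 17.3 mm: the cylinder is not intersected at this z (z outside [0, 4.5]); the r=7 cylinder at (9.5, 5) gives a regular 12-gon of circumradius 7 (constant along its height) (area = (12/2)·7.000²·sin(360°/12) = 147.00 mm²); the cube at (14, -4) is not intersected at this z (z outside [0.5, 14.5]); the r=9 sphere at (13.5, 13) slices to a regular 12-gon of circumradius 7.613 (√(r²−h²) with h=4.8 from center) (area = (12/2)·7.613²·sin(360°/12) = 173.88 mm²); Merging all regions: the regions partially overlap — summed areas 320.88 mm² minus the doubly-counted overlap 41.15 mm² gives 279.73 mm² — area = 279.73 mm²; (rotated 70° about Z; rotation is an isometry so areas/perimeters/island counts are preserved). Overall, the cross-section is a single solid region. Net area = 279.73 mm².

279.73 mm²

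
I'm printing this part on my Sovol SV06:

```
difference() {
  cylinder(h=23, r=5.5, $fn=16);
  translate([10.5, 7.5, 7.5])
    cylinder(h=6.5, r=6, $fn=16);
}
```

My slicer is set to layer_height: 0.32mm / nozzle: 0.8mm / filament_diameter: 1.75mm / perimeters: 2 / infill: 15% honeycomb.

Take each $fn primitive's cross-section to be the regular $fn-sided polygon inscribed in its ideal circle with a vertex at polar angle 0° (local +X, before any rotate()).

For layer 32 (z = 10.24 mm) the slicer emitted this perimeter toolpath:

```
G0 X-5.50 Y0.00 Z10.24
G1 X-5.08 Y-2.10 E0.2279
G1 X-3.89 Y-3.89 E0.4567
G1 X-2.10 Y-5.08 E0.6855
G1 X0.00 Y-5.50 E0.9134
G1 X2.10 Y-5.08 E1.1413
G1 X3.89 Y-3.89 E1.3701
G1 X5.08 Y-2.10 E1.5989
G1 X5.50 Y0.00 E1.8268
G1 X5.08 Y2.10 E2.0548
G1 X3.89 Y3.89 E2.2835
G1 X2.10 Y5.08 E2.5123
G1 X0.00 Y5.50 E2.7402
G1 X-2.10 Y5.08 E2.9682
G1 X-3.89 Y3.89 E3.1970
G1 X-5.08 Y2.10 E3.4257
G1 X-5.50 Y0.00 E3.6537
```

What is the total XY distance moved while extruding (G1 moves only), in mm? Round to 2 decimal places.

Sum the Euclidean lengths of each G1 segment: total = 34.33 mm.

34.33 mm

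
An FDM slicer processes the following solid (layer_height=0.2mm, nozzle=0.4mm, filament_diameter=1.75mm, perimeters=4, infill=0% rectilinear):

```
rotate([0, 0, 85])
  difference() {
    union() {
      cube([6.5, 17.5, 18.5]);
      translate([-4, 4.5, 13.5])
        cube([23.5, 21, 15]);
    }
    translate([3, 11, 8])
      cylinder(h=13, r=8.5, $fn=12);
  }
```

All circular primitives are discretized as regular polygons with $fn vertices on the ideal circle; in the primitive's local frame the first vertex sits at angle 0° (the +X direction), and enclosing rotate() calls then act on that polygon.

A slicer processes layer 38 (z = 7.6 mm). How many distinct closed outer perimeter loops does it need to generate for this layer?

At z = 7.6 mm: the cube is present — its section is the full 6.5×17.5 rectangle; the cube at (-4, 4.5) is not intersected at this z (z outside [13.5, 28.5]); Merging all regions: only the 6.5×17.5 cube is present, so the union is just that shape — 1 connected region; the cylinder at (3, 11) does not reach this height (z outside [8, 21]); After the difference (first − rest): none of the subtracted shapes is present at this height, so the result so far is unchanged — 1 connected region; (whole slice rotated 85° about Z — lengths, areas and connectivity unchanged). The result has 1 disconnected region.

1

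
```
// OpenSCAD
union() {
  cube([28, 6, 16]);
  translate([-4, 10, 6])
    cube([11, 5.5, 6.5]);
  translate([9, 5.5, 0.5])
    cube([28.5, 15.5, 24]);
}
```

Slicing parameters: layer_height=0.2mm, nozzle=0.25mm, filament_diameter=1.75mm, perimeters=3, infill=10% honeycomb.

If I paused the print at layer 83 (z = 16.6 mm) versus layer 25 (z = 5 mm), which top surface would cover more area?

Layer 83 (z = 16.6): the cube is absent (z outside [0, 16]); the cube at (-4, 10) is not intersected at this z (z outside [6, 12.5]); the 28.5×15.5 cube at (9, 5.5) contributes its full rectangle (area 441.75 mm²); Taking the union: only the 28.5×15.5 cube at (9, 5.5) is present, so the union is just that shape — area = 441.75 mm². So its area = 441.75 mm². Layer 25 (z = 5): the cube is present — its section is the full 28×6 rectangle (area 168.00 mm²); the cube at (-4, 10) does not reach this height (z outside [6, 12.5]); the 28.5×15.5 cube at (9, 5.5) contributes its full rectangle (area 441.75 mm²); Taking the union: the regions partially overlap — summed areas 609.75 mm² minus the doubly-counted overlap 9.50 mm² gives 600.25 mm² — area = 600.25 mm². So its area = 600.25 mm². Layer 25 is larger (600.25 vs 441.75 mm²).

layer 25 (z = 5 mm)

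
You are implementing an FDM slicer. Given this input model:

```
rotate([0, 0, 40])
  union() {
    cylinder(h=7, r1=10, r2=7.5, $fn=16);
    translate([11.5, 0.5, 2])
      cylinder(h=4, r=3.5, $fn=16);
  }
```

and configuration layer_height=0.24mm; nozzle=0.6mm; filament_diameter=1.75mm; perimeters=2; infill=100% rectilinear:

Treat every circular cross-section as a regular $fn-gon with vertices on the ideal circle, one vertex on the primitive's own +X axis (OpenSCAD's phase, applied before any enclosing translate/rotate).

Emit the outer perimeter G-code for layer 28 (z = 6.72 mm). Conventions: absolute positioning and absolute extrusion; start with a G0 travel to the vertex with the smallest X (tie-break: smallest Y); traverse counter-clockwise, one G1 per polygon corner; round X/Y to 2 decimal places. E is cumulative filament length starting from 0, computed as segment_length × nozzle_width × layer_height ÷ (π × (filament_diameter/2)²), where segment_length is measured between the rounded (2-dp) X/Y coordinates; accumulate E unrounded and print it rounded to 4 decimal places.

G0 X-7.57 Y0.66 Z6.72
G1 X-7.25 Y-2.29 E0.1776
G1 X-5.82 Y-4.89 E0.3553
G1 X-3.51 Y-6.74 E0.5325
G1 X-0.66 Y-7.57 E0.7102
G1 X2.29 Y-7.25 E0.8878
G1 X4.89 Y-5.82 E1.0655
G1 X6.74 Y-3.51 E1.2427
G1 X7.57 Y-0.66 E1.4204
G1 X7.25 Y2.29 E1.5980
G1 X5.82 Y4.89 E1.7757
G1 X3.51 Y6.74 E1.9528
G1 X0.66 Y7.57 E2.1306
G1 X-2.29 Y7.25 E2.3082
G1 X-4.89 Y5.82 E2.4859
G1 X-6.74 Y3.51 E2.6630
G1 X-7.57 Y0.66 E2.8407

At z = 6.72 mm: the cone (r1=10→r2=7.5) has section circumradius 7.600 here — a regular 16-gon; the cylinder at (11.5, 0.5) is absent (z outside [2, 6]); Merging all regions: only the cone is present, so the union is just that shape — 1 connected region; (rotated 40° about Z; rotation is an isometry so areas/perimeters/island counts are preserved). The outline is a single polygon with 16 vertices. Extrusion per mm of travel: 0.6 × 0.24 / (π × 0.875²) = 0.059868. Accumulating E over each segment gives final E = 2.8407.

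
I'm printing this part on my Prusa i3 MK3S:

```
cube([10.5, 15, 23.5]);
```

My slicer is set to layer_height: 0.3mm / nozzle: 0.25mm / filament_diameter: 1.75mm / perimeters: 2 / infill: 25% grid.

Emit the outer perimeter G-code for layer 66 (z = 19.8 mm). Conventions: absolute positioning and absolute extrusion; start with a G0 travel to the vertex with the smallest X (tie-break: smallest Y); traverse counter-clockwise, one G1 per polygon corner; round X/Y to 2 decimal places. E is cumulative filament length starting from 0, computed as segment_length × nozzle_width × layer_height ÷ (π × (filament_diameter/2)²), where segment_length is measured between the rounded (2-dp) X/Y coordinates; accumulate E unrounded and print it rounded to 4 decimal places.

At z = 19.8 mm: the 10.5×15 cube contributes its full rectangle. The outline is a single polygon with 4 vertices. Extrusion per mm of travel: 0.25 × 0.3 / (π × 0.875²) = 0.031181. Accumulating E over each segment gives final E = 1.5903.

G0 X0.00 Y0.00 Z19.80
G1 X10.50 Y0.00 E0.3274
G1 X10.50 Y15.00 E0.7951
G1 X0.00 Y15.00 E1.1225
G1 X0.00 Y0.00 E1.5903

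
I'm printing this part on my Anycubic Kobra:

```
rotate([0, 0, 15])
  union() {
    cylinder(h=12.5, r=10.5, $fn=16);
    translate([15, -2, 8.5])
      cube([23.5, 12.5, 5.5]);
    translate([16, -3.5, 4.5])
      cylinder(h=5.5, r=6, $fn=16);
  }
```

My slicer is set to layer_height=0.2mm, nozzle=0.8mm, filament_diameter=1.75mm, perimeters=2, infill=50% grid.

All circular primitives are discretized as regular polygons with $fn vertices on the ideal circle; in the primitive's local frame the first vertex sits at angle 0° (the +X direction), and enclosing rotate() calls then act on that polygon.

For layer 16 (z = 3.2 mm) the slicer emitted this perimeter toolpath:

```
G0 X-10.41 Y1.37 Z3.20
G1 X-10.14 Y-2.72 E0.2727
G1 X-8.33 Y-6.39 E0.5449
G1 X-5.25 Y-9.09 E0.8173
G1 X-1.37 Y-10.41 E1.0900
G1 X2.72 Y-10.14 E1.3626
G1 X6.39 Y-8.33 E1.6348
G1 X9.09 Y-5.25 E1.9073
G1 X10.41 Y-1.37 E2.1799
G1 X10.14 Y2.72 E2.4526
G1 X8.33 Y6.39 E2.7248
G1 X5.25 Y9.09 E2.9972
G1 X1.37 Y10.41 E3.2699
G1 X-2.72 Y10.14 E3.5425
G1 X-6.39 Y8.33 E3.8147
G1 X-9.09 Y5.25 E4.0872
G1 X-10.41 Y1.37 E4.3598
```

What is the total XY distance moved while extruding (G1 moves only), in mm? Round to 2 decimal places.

65.54 mm

Sum the Euclidean lengths of each G1 segment: total = 65.54 mm.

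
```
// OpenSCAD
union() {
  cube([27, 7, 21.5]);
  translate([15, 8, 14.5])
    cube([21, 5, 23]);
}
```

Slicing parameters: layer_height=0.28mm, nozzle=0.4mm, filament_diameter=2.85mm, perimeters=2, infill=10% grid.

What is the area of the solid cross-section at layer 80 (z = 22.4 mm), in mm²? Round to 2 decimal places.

105.00 mm²

At z = 22.4 mm: the cube is not intersected at this z (z outside [0, 21.5]); the cube at (15, 8) (footprint 21×5) is included at this height (area 105.00 mm²); Combining (union): only the 21×5 cube at (15, 8) is present, so the union is just that shape — area = 105.00 mm². Overall, the cross-section is a single solid region. Net area = 105.00 mm².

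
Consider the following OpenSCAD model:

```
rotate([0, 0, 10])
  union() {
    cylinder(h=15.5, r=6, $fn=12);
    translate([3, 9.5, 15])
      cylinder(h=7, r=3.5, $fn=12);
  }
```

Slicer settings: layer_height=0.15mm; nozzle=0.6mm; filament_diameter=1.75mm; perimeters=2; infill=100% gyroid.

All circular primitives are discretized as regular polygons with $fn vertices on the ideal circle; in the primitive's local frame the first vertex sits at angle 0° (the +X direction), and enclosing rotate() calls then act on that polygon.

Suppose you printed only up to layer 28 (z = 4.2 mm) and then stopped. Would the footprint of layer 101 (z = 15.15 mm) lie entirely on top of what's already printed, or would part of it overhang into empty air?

part overhangs

Compare the two slices. At z = 4.2: the r=6 cylinder gives a regular 12-gon of circumradius 6 (constant along its height) (area = (12/2)·6.000²·sin(360°/12) = 108.00 mm²); the cylinder at (3, 9.5) is absent (z outside [15, 22]); Combining (union): only the r=6 cylinder is present, so the union is just that shape — area = 108.00 mm²; (rotated 10° about Z; rotation is an isometry so areas/perimeters/island counts are preserved). At z = 15.15: the r=6 cylinder gives a regular 12-gon of circumradius 6 (constant along its height) (area = (12/2)·6.000²·sin(360°/12) = 108.00 mm²); the r=3.5 cylinder at (3, 9.5) gives a regular 12-gon of circumradius 3.5 (constant along its height) (area = (12/2)·3.500²·sin(360°/12) = 36.75 mm²); Merging all regions: the 2 present regions are separate (no shared area or edge), so areas and boundary lengths simply add and each stays a separate island — area = 144.75 mm²; (whole slice rotated 10° about Z — lengths, areas and connectivity unchanged). Checking containment: at z = 15.15 the cross-section extends beyond the z = 4.2 cross-section by about 36.75 mm².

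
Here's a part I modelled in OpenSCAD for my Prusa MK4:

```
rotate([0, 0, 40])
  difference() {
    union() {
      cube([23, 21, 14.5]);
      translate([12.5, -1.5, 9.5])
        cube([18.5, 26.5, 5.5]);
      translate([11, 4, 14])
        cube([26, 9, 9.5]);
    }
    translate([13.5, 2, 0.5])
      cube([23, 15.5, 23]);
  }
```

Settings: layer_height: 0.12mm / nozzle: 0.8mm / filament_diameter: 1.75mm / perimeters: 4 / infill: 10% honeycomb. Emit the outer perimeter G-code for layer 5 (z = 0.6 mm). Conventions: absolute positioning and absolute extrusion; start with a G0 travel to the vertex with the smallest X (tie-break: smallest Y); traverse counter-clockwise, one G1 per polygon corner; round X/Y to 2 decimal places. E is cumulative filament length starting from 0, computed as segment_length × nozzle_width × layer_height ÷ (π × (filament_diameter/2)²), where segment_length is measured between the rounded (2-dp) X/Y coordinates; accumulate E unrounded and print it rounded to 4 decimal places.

At z = 0.6 mm: the cube (footprint 23×21) is included at this height; the cube at (12.5, -1.5) does not reach this height (z outside [9.5, 15]); the cube at (11, 4) does not reach this height (z outside [14, 23.5]); Taking the union: only the 23×21 cube is present, so the union is just that shape — 1 connected region; the cube at (13.5, 2) is present — its section is the full 23×15.5 rectangle; Subtracting the remaining from the first: starting from that combined region, the 23×15.5 cube at (13.5, 2) partially overlaps it — only the 147.25 mm² overlap (of its 356.50 mm²) is removed, clipping the outline — 1 connected region; (whole slice rotated 40° about Z — lengths, areas and connectivity unchanged). The outline is a single polygon with 8 vertices. Extrusion per mm of travel: 0.8 × 0.12 / (π × 0.875²) = 0.039912. Accumulating E over each segment gives final E = 4.2710.

G0 X-13.50 Y16.09 Z0.60
G1 X0.00 Y0.00 E0.8383
G1 X17.62 Y14.78 E1.7562
G1 X16.33 Y16.32 E1.8364
G1 X9.06 Y10.21 E2.2154
G1 X-0.91 Y22.08 E2.8341
G1 X6.37 Y28.19 E3.2134
G1 X4.12 Y30.87 E3.3531
G1 X-13.50 Y16.09 E4.2710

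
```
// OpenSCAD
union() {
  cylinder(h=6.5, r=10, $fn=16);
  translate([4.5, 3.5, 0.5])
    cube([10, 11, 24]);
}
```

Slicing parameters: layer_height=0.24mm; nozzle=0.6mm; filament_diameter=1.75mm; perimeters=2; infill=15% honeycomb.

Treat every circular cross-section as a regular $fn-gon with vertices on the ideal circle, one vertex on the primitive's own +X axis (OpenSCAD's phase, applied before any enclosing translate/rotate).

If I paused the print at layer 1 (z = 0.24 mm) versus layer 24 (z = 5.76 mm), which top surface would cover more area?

layer 24 (z = 5.76 mm)

Layer 1 (z = 0.24): the r=10 cylinder contributes a regular 16-gon of circumradius 10 (area = (16/2)·10.000²·sin(360°/16) = 306.15 mm²); the cube at (4.5, 3.5) does not reach this height (z outside [0.5, 24.5]); Combining (union): only the r=10 cylinder is present, so the union is just that shape — area = 306.15 mm². So its area = 306.15 mm². Layer 24 (z = 5.76): the r=10 cylinder contributes a regular 16-gon of circumradius 10 (area = (16/2)·10.000²·sin(360°/16) = 306.15 mm²); the cube at (4.5, 3.5) is present — its section is the full 10×11 rectangle (area 110.00 mm²); Combining (union): the regions partially overlap — summed areas 416.15 mm² minus the doubly-counted overlap 15.63 mm² gives 400.52 mm² — area = 400.52 mm². So its area = 400.52 mm². Layer 24 is larger (400.52 vs 306.15 mm²).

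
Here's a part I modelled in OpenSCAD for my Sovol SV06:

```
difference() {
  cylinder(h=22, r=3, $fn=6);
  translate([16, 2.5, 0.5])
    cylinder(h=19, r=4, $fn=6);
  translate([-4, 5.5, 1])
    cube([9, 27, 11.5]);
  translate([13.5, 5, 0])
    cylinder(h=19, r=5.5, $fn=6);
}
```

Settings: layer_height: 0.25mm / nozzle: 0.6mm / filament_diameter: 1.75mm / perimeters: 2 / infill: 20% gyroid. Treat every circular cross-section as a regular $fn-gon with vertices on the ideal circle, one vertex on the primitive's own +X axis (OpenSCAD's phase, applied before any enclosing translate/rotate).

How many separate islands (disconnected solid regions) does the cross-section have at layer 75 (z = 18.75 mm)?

At z = 18.75 mm: the r=3 cylinder contributes a regular 6-gon of circumradius 3; the r=4 cylinder at (16, 2.5) contributes a regular 6-gon of circumradius 4; the cube at (-4, 5.5) is absent (z outside [1, 12.5]); the r=5.5 cylinder at (13.5, 5) contributes a regular 6-gon of circumradius 5.5; After the difference (first − rest): starting from the r=3 cylinder, the r=4 cylinder at (16, 2.5) misses the remaining region (no effect); the r=5.5 cylinder at (13.5, 5) misses the remaining region (no effect) — 1 connected region. Overall, the cross-section is a single solid region. Island count = 1.

1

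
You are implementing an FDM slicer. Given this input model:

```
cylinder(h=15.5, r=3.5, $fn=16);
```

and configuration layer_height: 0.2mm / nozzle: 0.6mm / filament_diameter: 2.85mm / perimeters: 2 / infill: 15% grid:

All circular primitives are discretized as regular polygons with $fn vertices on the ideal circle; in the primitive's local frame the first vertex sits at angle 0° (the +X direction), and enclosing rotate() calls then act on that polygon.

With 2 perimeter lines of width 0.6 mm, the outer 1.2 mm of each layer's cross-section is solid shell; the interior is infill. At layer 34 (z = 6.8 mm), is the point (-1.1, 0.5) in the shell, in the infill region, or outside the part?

At z = 6.8 mm: the r=3.5 cylinder contributes a regular 16-gon of circumradius 3.5. Overall, the cross-section is a single solid region. The nearest boundary edge runs (-2.47, 2.47)→(-3.23, 1.34); distance from the point to it = 2.24 mm. The point is inside the cross-section and 2.24 mm from the nearest boundary — more than the 1.2 mm shell width (2 × 0.6), so it's in the infill interior.

infill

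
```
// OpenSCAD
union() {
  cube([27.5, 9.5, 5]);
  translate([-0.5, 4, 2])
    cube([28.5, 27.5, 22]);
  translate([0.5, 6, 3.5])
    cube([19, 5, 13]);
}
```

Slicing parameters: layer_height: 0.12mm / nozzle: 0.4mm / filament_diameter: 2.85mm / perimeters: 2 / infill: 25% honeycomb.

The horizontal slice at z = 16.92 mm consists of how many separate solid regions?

At z = 16.92 mm: the cube is not intersected at this z (z outside [0, 5]); the cube at (-0.5, 4) is present — its section is the full 28.5×27.5 rectangle; the cube at (0.5, 6) is not intersected at this z (z outside [3.5, 16.5]); Merging all regions: only the 28.5×27.5 cube at (-0.5, 4) is present, so the union is just that shape — 1 connected region. The result has 1 disconnected region.

1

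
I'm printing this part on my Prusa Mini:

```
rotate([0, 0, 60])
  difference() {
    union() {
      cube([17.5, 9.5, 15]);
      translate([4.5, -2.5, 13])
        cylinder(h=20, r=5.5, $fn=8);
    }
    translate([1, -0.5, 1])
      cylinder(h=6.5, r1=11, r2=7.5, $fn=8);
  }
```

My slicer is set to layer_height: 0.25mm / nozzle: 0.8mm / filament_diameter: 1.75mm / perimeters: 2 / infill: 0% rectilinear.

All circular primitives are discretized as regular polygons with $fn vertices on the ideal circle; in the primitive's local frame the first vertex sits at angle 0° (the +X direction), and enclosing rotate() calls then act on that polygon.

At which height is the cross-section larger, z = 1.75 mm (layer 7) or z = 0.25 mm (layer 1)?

layer 1 (z = 0.25 mm)

Layer 7 (z = 1.75): the cube (footprint 17.5×9.5) is included at this height (area 166.25 mm²); the cylinder at (4.5, -2.5) is not intersected at this z (z outside [13, 33]); Combining (union): only the 17.5×9.5 cube is present, so the union is just that shape — area = 166.25 mm²; the cone at (1, -0.5) (r1=11→r2=7.5) has section circumradius 10.596 here — a regular 8-gon (area = (8/2)·10.596²·sin(360°/8) = 317.57 mm²); Subtracting the remaining from the first: starting from that combined region (166.25 mm²), the cone at (1, -0.5) partially overlaps it — only the 83.22 mm² overlap (of its 317.57 mm²) is removed, clipping the outline — area = 83.03 mm²; (whole slice rotated 60° about Z — lengths, areas and connectivity unchanged). So its area = 83.03 mm². Layer 1 (z = 0.25): the cube (footprint 17.5×9.5) is included at this height (area 166.25 mm²); the cylinder at (4.5, -2.5) is not intersected at this z (z outside [13, 33]); Combining (union): only the 17.5×9.5 cube is present, so the union is just that shape — area = 166.25 mm²; the cone at (1, -0.5) is absent (z outside [1, 7.5]); Taking the first minus the rest: none of the subtracted shapes is present at this height, so that combined region is unchanged — area = 166.25 mm²; (whole slice rotated 60° about Z — lengths, areas and connectivity unchanged). So its area = 166.25 mm². Layer 1 is larger (166.25 vs 83.03 mm²).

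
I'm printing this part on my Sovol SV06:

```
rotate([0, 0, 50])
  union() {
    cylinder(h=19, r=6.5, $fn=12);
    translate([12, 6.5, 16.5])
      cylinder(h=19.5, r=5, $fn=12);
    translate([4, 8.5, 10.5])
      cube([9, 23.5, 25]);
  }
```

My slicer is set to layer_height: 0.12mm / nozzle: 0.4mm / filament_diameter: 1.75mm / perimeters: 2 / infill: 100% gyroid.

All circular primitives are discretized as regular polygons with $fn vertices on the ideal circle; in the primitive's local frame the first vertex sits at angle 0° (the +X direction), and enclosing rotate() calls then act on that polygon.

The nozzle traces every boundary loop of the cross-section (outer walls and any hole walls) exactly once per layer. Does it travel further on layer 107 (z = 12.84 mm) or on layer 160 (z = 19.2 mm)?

layer 107 (z = 12.84 mm)

Layer 107 (z = 12.84): the r=6.5 cylinder contributes a regular 12-gon of circumradius 6.5 (perimeter = 2·12·6.500·sin(180°/12) = 40.38 mm); the cylinder at (12, 6.5) is absent (z outside [16.5, 36]); the cube at (4, 8.5) is present — its section is the full 9×23.5 rectangle (perimeter 65.00 mm); Taking the union: the 2 present regions are separate (no shared area or edge), so areas and boundary lengths simply add and each stays a separate island — boundary = 105.38 mm; (rotated 50° about Z; rotation is an isometry so areas/perimeters/island counts are preserved). So its perimeter = 105.38 mm. Layer 160 (z = 19.2): the cylinder does not reach this height (z outside [0, 19]); the r=5 cylinder at (12, 6.5) contributes a regular 12-gon of circumradius 5 (perimeter = 2·12·5.000·sin(180°/12) = 31.06 mm); the cube at (4, 8.5) (footprint 9×23.5) is included at this height (perimeter 65.00 mm); Taking the union: the regions partially overlap (shared area 12.15 mm²), so the edge portions inside another operand are dropped and the merged outline is re-measured after clipping — boundary = 81.13 mm; (rotated 50° about Z; rotation is an isometry so areas/perimeters/island counts are preserved). So its perimeter = 81.13 mm. Layer 107 is larger (105.38 vs 81.13 mm).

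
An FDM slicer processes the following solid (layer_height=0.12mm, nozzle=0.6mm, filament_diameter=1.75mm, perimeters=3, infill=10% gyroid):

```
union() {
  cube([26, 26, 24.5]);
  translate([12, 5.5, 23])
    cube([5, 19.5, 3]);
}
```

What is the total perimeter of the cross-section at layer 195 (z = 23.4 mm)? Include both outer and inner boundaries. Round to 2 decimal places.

104.00 mm

At z = 23.4 mm: the cube is present — its section is the full 26×26 rectangle (perimeter 104.00 mm); the cube at (12, 5.5) (footprint 5×19.5) is included at this height (perimeter 49.00 mm); Taking the union: the 5×19.5 cube at (12, 5.5) lies entirely inside the 26×26 cube, so the union is just the 26×26 cube — boundary = 104.00 mm. Overall, the cross-section is a single solid region. Total boundary length (outer) = 104.00 mm.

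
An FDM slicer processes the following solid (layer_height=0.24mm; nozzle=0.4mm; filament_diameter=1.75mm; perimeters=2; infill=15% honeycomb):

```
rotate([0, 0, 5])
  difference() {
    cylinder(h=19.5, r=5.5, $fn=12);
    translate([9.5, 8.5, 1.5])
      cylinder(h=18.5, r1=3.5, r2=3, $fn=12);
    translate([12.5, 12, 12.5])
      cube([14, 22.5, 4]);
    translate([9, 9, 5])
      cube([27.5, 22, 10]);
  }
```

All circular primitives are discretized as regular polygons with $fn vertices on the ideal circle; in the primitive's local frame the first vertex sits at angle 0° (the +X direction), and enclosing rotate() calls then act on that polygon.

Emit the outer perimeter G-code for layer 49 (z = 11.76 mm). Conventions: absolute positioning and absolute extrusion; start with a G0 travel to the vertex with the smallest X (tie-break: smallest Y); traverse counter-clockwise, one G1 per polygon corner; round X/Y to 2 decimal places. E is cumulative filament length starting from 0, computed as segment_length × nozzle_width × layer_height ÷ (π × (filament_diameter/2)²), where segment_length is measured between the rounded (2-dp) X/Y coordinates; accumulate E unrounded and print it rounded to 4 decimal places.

At z = 11.76 mm: the cylinder: section is a regular 12-gon, circumradius r=5.5; the cone at (9.5, 8.5): at t=0.555 of its height the radius interpolates to r₁+(r₂−r₁)t = 3.223, giving a regular 12-gon of that circumradius; the cube at (12.5, 12) does not reach this height (z outside [12.5, 16.5]); the cube at (9, 9) (footprint 27.5×22) is included at this height; After the difference (first − rest): starting from the r=5.5 cylinder, the cone at (9.5, 8.5) misses the remaining region (no effect); the 27.5×22 cube at (9, 9) misses the remaining region (no effect) — 1 connected region; (whole slice rotated 5° about Z — lengths, areas and connectivity unchanged). The outline is a single polygon with 12 vertices. Extrusion per mm of travel: 0.4 × 0.24 / (π × 0.875²) = 0.039912. Accumulating E over each segment gives final E = 1.3632.

G0 X-5.48 Y-0.48 Z11.76
G1 X-4.51 Y-3.15 E0.1134
G1 X-2.32 Y-4.98 E0.2273
G1 X0.48 Y-5.48 E0.3408
G1 X3.15 Y-4.51 E0.4542
G1 X4.98 Y-2.32 E0.5681
G1 X5.48 Y0.48 E0.6816
G1 X4.51 Y3.15 E0.7950
G1 X2.32 Y4.98 E0.9089
G1 X-0.48 Y5.48 E1.0224
G1 X-3.15 Y4.51 E1.1358
G1 X-4.98 Y2.32 E1.2497
G1 X-5.48 Y-0.48 E1.3632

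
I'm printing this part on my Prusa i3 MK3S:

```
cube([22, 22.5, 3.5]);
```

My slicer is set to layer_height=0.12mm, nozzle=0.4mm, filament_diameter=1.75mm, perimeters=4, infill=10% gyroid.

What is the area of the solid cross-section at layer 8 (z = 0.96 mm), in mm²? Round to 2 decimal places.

495.00 mm²

At z = 0.96 mm: the cube is present — its section is the full 22×22.5 rectangle (area 495.00 mm²). Overall, the cross-section is a single solid region. Net area = 495.00 mm².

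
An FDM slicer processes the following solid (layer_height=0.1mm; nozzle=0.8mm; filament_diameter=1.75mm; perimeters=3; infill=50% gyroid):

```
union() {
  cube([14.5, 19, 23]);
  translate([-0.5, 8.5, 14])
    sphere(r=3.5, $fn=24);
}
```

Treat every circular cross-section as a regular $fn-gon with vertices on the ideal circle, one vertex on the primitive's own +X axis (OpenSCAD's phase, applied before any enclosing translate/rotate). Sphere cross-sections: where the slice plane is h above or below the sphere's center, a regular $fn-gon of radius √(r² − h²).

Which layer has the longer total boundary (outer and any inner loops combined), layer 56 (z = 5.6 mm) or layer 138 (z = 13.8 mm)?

Layer 56 (z = 5.6): the cube is present — its section is the full 14.5×19 rectangle (perimeter 67.00 mm); the sphere at (-0.5, 8.5) is not intersected at this z (|z−center|=8.400 > r=3.5); Combining (union): only the 14.5×19 cube is present, so the union is just that shape — boundary = 67.00 mm. So its perimeter = 67.00 mm. Layer 138 (z = 13.8): the cube is present — its section is the full 14.5×19 rectangle (perimeter 67.00 mm); the r=3.5 sphere at (-0.5, 8.5) contributes a regular 24-gon of circumradius √(3.5²−0.2²) = 3.494 (perimeter = 2·24·3.494·sin(180°/24) = 21.89 mm); Taking the union: the regions partially overlap (shared area 15.50 mm²), so the edge portions inside another operand are dropped and the merged outline is re-measured after clipping — boundary = 72.10 mm. So its perimeter = 72.10 mm. Layer 138 is larger (72.10 vs 67.00 mm).

layer 138 (z = 13.8 mm)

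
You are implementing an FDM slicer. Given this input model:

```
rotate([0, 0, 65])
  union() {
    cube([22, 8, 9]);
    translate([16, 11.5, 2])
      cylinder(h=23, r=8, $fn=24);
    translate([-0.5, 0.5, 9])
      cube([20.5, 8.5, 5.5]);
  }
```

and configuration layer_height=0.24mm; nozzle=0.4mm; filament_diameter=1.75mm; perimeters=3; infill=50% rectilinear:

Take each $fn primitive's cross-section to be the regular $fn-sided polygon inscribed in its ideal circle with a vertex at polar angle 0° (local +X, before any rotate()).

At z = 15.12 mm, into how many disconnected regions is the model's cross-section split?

1

At z = 15.12 mm: the cube is not intersected at this z (z outside [0, 9]); the r=8 cylinder at (16, 11.5) gives a regular 24-gon of circumradius 8 (constant along its height); the cube at (-0.5, 0.5) is absent (z outside [9, 14.5]); Merging all regions: only the r=8 cylinder at (16, 11.5) is present, so the union is just that shape — 1 connected region; (rotated 65° about Z; rotation is an isometry so areas/perimeters/island counts are preserved). The result has 1 disconnected region.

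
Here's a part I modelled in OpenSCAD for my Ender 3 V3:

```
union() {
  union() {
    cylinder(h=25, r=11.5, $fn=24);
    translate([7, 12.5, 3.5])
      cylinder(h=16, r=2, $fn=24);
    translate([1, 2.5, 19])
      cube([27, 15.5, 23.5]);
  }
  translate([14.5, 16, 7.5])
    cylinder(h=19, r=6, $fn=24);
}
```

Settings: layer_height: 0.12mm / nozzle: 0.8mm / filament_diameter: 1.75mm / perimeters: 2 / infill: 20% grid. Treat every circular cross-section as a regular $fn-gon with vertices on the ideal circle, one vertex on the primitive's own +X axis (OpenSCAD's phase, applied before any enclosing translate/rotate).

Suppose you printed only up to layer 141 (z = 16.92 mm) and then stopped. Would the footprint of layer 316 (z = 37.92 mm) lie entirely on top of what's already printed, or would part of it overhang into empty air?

part overhangs

Compare the two slices. At z = 16.92: the r=11.5 cylinder gives a regular 24-gon of circumradius 11.5 (constant along its height) (area = (24/2)·11.500²·sin(360°/24) = 410.75 mm²); the cylinder at (7, 12.5): section is a regular 24-gon, circumradius r=2 (area = (24/2)·2.000²·sin(360°/24) = 12.42 mm²); the cube at (1, 2.5) is not intersected at this z (z outside [19, 42.5]); Taking the union: the 2 present regions are separate (no shared area or edge), so areas and boundary lengths simply add and each stays a separate island — area = 423.17 mm²; the r=6 cylinder at (14.5, 16) contributes a regular 24-gon of circumradius 6 (area = (24/2)·6.000²·sin(360°/24) = 111.81 mm²); Merging all regions: the 2 present regions are separate (no shared area or edge), so areas and boundary lengths simply add and each stays a separate island — area = 534.98 mm². At z = 37.92: the cylinder is absent (z outside [0, 25]); the cylinder at (7, 12.5) is absent (z outside [3.5, 19.5]); the cube at (1, 2.5) (footprint 27×15.5) is included at this height (area 418.50 mm²); Taking the union: only the 27×15.5 cube at (1, 2.5) is present, so the union is just that shape — area = 418.50 mm²; the cylinder at (14.5, 16) is absent (z outside [7.5, 26.5]); Combining (union): only that combined region is present, so the union is just that shape — area = 418.50 mm². Checking containment: at z = 37.92 the cross-section extends beyond the z = 16.92 cross-section by about 261.34 mm².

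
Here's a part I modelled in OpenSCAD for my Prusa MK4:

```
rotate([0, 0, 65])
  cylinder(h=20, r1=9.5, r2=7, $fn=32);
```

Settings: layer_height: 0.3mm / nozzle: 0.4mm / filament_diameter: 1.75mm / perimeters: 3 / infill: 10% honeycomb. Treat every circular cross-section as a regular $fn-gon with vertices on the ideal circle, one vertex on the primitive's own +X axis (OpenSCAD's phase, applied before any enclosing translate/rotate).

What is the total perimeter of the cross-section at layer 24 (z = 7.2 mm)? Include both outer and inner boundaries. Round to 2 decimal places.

At z = 7.2 mm: the cone (r1=9.5→r2=7) has section circumradius 8.600 here — a regular 32-gon (perimeter = 2·32·8.600·sin(180°/32) = 53.95 mm); (rotated 65° about Z; rotation is an isometry so areas/perimeters/island counts are preserved). Overall, the cross-section is a single solid region. Total boundary length (outer) = 53.95 mm.

53.95 mm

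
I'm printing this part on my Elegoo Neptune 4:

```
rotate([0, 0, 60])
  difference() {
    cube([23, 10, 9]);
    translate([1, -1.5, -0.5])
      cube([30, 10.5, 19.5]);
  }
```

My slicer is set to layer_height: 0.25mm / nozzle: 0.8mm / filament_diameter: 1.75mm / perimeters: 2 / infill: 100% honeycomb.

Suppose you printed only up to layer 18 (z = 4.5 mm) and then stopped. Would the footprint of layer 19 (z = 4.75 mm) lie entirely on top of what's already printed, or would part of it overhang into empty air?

Compare the two slices. At z = 4.5: the cube is present — its section is the full 23×10 rectangle (area 230.00 mm²); the cube at (1, -1.5) (footprint 30×10.5) is included at this height (area 315.00 mm²); Taking the first minus the rest: starting from the 23×10 cube (230.00 mm²), the 30×10.5 cube at (1, -1.5) partially overlaps it — only the 198.00 mm² overlap (of its 315.00 mm²) is removed, clipping the outline — area = 32.00 mm²; (whole slice rotated 60° about Z — lengths, areas and connectivity unchanged). At z = 4.75: the cube is present — its section is the full 23×10 rectangle (area 230.00 mm²); the cube at (1, -1.5) (footprint 30×10.5) is included at this height (area 315.00 mm²); Subtracting the remaining from the first: starting from the 23×10 cube (230.00 mm²), the 30×10.5 cube at (1, -1.5) partially overlaps it — only the 198.00 mm² overlap (of its 315.00 mm²) is removed, clipping the outline — area = 32.00 mm²; (whole slice rotated 60° about Z — lengths, areas and connectivity unchanged). Checking containment: the cross-section at z = 4.75 is a subset of the cross-section at z = 4.5.

entirely on top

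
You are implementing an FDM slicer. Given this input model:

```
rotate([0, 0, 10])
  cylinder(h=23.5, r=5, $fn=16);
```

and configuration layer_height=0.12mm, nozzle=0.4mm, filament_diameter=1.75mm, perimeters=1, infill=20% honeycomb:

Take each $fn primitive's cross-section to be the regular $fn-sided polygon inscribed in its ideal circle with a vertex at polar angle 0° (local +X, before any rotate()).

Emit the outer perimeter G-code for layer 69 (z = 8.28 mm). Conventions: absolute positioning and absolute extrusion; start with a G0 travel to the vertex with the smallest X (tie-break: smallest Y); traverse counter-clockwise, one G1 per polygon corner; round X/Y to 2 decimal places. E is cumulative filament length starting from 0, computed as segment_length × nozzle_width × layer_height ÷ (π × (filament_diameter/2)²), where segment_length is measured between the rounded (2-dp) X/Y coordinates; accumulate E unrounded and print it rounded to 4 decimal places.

At z = 8.28 mm: the r=5 cylinder contributes a regular 16-gon of circumradius 5; (whole slice rotated 10° about Z — lengths, areas and connectivity unchanged). The outline is a single polygon with 16 vertices. Extrusion per mm of travel: 0.4 × 0.12 / (π × 0.875²) = 0.019956. Accumulating E over each segment gives final E = 0.6230.

G0 X-4.92 Y-0.87 Z8.28
G1 X-4.22 Y-2.69 E0.0389
G1 X-2.87 Y-4.10 E0.0779
G1 X-1.08 Y-4.88 E0.1168
G1 X0.87 Y-4.92 E0.1558
G1 X2.69 Y-4.22 E0.1947
G1 X4.10 Y-2.87 E0.2336
G1 X4.88 Y-1.08 E0.2726
G1 X4.92 Y0.87 E0.3115
G1 X4.22 Y2.69 E0.3504
G1 X2.87 Y4.10 E0.3894
G1 X1.08 Y4.88 E0.4284
G1 X-0.87 Y4.92 E0.4673
G1 X-2.69 Y4.22 E0.5062
G1 X-4.10 Y2.87 E0.5451
G1 X-4.88 Y1.08 E0.5841
G1 X-4.92 Y-0.87 E0.6230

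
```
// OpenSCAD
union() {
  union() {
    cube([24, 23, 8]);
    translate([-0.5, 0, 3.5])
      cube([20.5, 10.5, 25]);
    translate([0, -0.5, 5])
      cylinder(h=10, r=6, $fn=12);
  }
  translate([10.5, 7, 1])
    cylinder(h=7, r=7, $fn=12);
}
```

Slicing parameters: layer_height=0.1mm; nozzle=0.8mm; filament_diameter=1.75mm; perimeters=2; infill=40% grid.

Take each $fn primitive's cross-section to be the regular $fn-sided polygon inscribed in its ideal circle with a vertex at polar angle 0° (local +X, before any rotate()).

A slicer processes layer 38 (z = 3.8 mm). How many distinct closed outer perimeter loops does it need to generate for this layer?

At z = 3.8 mm: the 24×23 cube contributes its full rectangle; the cube at (-0.5, 0) is present — its section is the full 20.5×10.5 rectangle; the cylinder at (0, -0.5) is absent (z outside [5, 15]); Merging all regions: the regions partially overlap (shared area 210.00 mm²), so overlapping operands fuse into one piece — 1 connected region; the r=7 cylinder at (10.5, 7) gives a regular 12-gon of circumradius 7 (constant along its height); Taking the union: the r=7 cylinder at (10.5, 7) lies entirely inside the result so far, so the union is just the result so far — 1 connected region. The result has 1 disconnected region.

1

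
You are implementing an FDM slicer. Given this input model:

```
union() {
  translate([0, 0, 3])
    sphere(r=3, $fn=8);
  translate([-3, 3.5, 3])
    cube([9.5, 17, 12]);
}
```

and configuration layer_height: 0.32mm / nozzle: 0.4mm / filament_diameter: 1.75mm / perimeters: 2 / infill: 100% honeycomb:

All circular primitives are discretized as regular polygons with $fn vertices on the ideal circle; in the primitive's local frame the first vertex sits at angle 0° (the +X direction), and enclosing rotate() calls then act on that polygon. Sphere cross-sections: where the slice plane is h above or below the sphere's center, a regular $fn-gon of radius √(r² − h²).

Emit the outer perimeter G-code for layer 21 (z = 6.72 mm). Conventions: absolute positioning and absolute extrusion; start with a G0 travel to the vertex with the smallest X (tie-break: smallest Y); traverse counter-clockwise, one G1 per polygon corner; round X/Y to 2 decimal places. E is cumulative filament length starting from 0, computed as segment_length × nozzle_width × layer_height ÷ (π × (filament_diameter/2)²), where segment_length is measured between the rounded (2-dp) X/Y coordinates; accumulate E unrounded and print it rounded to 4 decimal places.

G0 X-3.00 Y3.50 Z6.72
G1 X6.50 Y3.50 E0.5056
G1 X6.50 Y20.50 E1.4102
G1 X-3.00 Y20.50 E1.9158
G1 X-3.00 Y3.50 E2.8205

At z = 6.72 mm: the sphere is absent (|z−center|=3.720 > r=3); the 9.5×17 cube at (-3, 3.5) contributes its full rectangle; Combining (union): only the 9.5×17 cube at (-3, 3.5) is present, so the union is just that shape — 1 connected region. The outline is a single polygon with 4 vertices. Extrusion per mm of travel: 0.4 × 0.32 / (π × 0.875²) = 0.053216. Accumulating E over each segment gives final E = 2.8205.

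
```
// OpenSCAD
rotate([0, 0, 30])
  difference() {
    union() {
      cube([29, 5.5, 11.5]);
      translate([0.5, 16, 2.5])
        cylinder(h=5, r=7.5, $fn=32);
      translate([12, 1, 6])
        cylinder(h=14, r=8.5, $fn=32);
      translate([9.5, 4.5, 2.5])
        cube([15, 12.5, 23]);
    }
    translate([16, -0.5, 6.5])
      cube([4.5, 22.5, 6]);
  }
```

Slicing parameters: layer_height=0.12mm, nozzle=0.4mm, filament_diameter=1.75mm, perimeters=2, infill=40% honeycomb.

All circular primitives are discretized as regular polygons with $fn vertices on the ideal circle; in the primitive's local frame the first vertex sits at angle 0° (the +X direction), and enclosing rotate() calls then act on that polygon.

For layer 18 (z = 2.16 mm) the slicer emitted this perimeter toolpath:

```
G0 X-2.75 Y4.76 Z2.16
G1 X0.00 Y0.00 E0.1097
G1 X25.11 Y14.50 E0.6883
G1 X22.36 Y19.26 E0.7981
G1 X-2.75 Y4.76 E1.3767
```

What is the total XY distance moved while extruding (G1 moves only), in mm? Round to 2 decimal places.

Sum the Euclidean lengths of each G1 segment: total = 68.99 mm.

68.99 mm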